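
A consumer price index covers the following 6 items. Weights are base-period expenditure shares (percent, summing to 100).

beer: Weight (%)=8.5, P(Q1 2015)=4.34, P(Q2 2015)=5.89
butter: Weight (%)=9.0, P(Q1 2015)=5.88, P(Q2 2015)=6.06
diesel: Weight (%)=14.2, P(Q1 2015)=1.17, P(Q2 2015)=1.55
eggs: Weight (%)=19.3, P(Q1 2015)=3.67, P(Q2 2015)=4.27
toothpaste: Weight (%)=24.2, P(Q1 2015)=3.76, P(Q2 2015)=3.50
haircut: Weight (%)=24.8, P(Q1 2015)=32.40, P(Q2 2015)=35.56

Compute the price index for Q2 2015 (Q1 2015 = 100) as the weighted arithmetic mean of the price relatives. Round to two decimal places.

beer: 8.5 × (5.89/4.34) = 8.5 × 1.357143 = 11.5357
butter: 9.0 × (6.06/5.88) = 9.0 × 1.030612 = 9.2755
diesel: 14.2 × (1.55/1.17) = 14.2 × 1.324786 = 18.8120
eggs: 19.3 × (4.27/3.67) = 19.3 × 1.163488 = 22.4553
toothpaste: 24.2 × (3.50/3.76) = 24.2 × 0.930851 = 22.5266
haircut: 24.8 × (35.56/32.40) = 24.8 × 1.097531 = 27.2188
Index = Σ wᵢ·(p₁ᵢ/p₀ᵢ) = 11.5357 + 9.2755 + 18.8120 + 22.4553 + 22.5266 + 27.2188 = 111.8239

111.82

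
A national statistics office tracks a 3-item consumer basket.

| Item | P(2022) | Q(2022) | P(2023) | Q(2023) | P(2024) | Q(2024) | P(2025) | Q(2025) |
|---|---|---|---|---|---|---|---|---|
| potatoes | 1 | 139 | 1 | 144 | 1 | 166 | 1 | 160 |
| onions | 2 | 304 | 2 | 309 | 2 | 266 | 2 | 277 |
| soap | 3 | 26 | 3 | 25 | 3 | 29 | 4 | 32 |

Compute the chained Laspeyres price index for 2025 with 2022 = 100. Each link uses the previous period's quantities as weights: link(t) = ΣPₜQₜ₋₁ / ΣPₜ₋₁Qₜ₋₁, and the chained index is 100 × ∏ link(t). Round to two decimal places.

Link 2022→2023:
ΣP(2023)Q(2022) = 1×139 + 2×304 + 3×26 = 139 + 608 + 78 = 825
ΣP(2022)Q(2022) = 1×139 + 2×304 + 3×26 = 139 + 608 + 78 = 825
link = 825/825 = 1.000000
Link 2023→2024:
ΣP(2024)Q(2023) = 1×144 + 2×309 + 3×25 = 144 + 618 + 75 = 837
ΣP(2023)Q(2023) = 1×144 + 2×309 + 3×25 = 144 + 618 + 75 = 837
link = 837/837 = 1.000000
Link 2024→2025:
ΣP(2025)Q(2024) = 1×166 + 2×266 + 4×29 = 166 + 532 + 116 = 814
ΣP(2024)Q(2024) = 1×166 + 2×266 + 3×29 = 166 + 532 + 87 = 785
link = 814/785 = 1.036943
Chained index = 100 × 1.000000 × 1.000000 × 1.036943 = 103.6943

103.69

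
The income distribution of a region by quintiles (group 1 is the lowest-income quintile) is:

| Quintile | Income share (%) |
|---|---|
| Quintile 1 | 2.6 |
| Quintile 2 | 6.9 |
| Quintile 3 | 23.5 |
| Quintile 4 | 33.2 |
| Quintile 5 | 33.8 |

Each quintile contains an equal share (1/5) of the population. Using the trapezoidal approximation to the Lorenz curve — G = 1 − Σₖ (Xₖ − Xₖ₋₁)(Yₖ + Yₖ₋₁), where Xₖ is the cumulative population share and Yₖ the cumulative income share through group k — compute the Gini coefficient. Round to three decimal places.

Cumulative income shares Yₖ: 0.0260, 0.0950, 0.3300, 0.6620, 1.0000
Σ (Xₖ−Xₖ₋₁)(Yₖ+Yₖ₋₁) = (1/5)(0.0260+0.0000) + (1/5)(0.0950+0.0260) + (1/5)(0.3300+0.0950) + (1/5)(0.6620+0.3300) + (1/5)(1.0000+0.6620)
  = 0.0052 + 0.0242 + 0.0850 + 0.1984 + 0.3324 = 0.6452
G = 1 − 0.6452 = 0.3548

0.355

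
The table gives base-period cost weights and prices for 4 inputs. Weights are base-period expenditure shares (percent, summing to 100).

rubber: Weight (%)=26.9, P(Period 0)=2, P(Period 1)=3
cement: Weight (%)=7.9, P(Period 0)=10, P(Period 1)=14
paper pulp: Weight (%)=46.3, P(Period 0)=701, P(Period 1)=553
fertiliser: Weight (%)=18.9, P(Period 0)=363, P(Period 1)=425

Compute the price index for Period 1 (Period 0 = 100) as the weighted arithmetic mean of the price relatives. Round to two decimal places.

rubber: 26.9 × (3/2) = 26.9 × 1.500000 = 40.3500
cement: 7.9 × (14/10) = 7.9 × 1.400000 = 11.0600
paper pulp: 46.3 × (553/701) = 46.3 × 0.788873 = 36.5248
fertiliser: 18.9 × (425/363) = 18.9 × 1.170799 = 22.1281
Index = Σ wᵢ·(p₁ᵢ/p₀ᵢ) = 40.3500 + 11.0600 + 36.5248 + 22.1281 = 110.0629

110.06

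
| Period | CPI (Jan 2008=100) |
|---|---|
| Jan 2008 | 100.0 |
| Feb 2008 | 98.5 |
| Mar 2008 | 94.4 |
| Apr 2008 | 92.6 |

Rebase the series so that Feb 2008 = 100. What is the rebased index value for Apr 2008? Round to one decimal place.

94.0

Rebased(Apr 2008) = 92.6 / 98.5 × 100 = 94.0102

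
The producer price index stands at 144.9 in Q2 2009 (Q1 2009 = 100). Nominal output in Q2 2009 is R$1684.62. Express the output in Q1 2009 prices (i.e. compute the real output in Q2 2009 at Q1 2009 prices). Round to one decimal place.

1162.6

Real = Nominal ÷ (Index/100) = 1684.62 ÷ (144.9/100)
     = 1684.62 ÷ 1.449 = 1162.6087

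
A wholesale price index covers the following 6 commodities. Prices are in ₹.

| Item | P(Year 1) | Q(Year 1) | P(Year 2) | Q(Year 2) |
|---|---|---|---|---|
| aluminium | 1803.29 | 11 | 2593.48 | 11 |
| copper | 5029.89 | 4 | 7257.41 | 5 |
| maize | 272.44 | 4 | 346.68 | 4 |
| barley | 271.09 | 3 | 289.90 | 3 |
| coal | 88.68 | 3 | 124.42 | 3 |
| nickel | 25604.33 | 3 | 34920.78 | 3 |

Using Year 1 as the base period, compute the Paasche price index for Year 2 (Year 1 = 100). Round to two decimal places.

138.91

Paasche price index uses current-period quantities as weights.
ΣP(Year 2)·Q(Year 2) = 2593.48×11 + 7257.41×5 + 346.68×4 + 289.90×3 + 124.42×3 + 34920.78×3 = 28528.28 + 36287.05 + 1386.72 + 869.7 + 373.26 + 104762.34 = 172207.35
ΣP(Year 1)·Q(Year 2) = 1803.29×11 + 5029.89×5 + 272.44×4 + 271.09×3 + 88.68×3 + 25604.33×3 = 19836.19 + 25149.45 + 1089.76 + 813.27 + 266.04 + 76812.99 = 123967.7
Index = 172207.35 / 123967.7 × 100 = 138.9131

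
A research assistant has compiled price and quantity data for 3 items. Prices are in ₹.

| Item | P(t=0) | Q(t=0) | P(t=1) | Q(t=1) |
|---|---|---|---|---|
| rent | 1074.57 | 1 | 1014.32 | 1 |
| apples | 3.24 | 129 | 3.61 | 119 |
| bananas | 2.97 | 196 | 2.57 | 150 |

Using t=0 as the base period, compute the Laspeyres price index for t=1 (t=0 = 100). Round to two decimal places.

Laspeyres price index uses base-period quantities as weights.
ΣP(t=1)·Q(t=0) = 1014.32×1 + 3.61×129 + 2.57×196 = 1014.32 + 465.69 + 503.72 = 1983.73
ΣP(t=0)·Q(t=0) = 1074.57×1 + 3.24×129 + 2.97×196 = 1074.57 + 417.96 + 582.12 = 2074.65
Index = 1983.73 / 2074.65 × 100 = 95.6176

95.62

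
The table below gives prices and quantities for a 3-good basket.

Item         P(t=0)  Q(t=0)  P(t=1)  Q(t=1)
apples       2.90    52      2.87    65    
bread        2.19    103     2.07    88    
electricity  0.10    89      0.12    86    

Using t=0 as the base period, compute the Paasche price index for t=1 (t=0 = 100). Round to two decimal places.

97.23

Paasche price index uses current-period quantities as weights.
ΣP(t=1)·Q(t=1) = 2.87×65 + 2.07×88 + 0.12×86 = 186.55 + 182.16 + 10.32 = 379.03
ΣP(t=0)·Q(t=1) = 2.90×65 + 2.19×88 + 0.10×86 = 188.5 + 192.72 + 8.6 = 389.82
Index = 379.03 / 389.82 × 100 = 97.2321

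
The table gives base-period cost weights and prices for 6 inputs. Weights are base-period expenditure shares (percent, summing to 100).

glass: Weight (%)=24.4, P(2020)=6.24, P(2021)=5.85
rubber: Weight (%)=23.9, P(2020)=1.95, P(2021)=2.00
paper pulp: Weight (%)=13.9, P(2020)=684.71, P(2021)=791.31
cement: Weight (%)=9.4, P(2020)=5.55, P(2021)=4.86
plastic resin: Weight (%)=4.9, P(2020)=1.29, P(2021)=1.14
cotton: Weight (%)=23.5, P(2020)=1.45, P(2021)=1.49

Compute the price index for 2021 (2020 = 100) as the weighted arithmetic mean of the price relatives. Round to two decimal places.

glass: 24.4 × (5.85/6.24) = 24.4 × 0.937500 = 22.8750
rubber: 23.9 × (2.00/1.95) = 23.9 × 1.025641 = 24.5128
paper pulp: 13.9 × (791.31/684.71) = 13.9 × 1.155686 = 16.0640
cement: 9.4 × (4.86/5.55) = 9.4 × 0.875676 = 8.2314
plastic resin: 4.9 × (1.14/1.29) = 4.9 × 0.883721 = 4.3302
cotton: 23.5 × (1.49/1.45) = 23.5 × 1.027586 = 24.1483
Index = Σ wᵢ·(p₁ᵢ/p₀ᵢ) = 22.8750 + 24.5128 + 16.0640 + 8.2314 + 4.3302 + 24.1483 = 100.1617

100.16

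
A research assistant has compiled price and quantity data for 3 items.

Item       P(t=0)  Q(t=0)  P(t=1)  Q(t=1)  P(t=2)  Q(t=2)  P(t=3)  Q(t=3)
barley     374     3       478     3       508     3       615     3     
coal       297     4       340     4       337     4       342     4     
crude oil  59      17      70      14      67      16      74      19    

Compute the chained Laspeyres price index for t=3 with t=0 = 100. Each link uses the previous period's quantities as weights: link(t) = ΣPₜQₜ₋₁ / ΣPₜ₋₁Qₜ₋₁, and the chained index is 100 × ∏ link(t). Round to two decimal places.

Link t=0→t=1:
ΣP(t=1)Q(t=0) = 478×3 + 340×4 + 70×17 = 1434 + 1360 + 1190 = 3984
ΣP(t=0)Q(t=0) = 374×3 + 297×4 + 59×17 = 1122 + 1188 + 1003 = 3313
link = 3984/3313 = 1.202535
Link t=1→t=2:
ΣP(t=2)Q(t=1) = 508×3 + 337×4 + 67×14 = 1524 + 1348 + 938 = 3810
ΣP(t=1)Q(t=1) = 478×3 + 340×4 + 70×14 = 1434 + 1360 + 980 = 3774
link = 3810/3774 = 1.009539
Link t=2→t=3:
ΣP(t=3)Q(t=2) = 615×3 + 342×4 + 74×16 = 1845 + 1368 + 1184 = 4397
ΣP(t=2)Q(t=2) = 508×3 + 337×4 + 67×16 = 1524 + 1348 + 1072 = 3944
link = 4397/3944 = 1.114858
Chained index = 100 × 1.202535 × 1.009539 × 1.114858 = 135.3445

135.34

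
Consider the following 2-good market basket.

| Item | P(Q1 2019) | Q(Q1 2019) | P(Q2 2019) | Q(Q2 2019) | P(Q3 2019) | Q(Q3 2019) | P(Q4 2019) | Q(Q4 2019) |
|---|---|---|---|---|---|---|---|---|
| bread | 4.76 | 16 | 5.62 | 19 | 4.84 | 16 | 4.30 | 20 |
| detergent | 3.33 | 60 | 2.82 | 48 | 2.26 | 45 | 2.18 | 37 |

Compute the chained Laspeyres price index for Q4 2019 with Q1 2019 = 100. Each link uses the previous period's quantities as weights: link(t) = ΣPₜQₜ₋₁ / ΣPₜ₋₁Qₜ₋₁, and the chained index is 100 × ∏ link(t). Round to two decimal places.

Link Q1 2019→Q2 2019:
ΣP(Q2 2019)Q(Q1 2019) = 5.62×16 + 2.82×60 = 89.92 + 169.2 = 259.12
ΣP(Q1 2019)Q(Q1 2019) = 4.76×16 + 3.33×60 = 76.16 + 199.8 = 275.96
link = 259.12/275.96 = 0.938977
Link Q2 2019→Q3 2019:
ΣP(Q3 2019)Q(Q2 2019) = 4.84×19 + 2.26×48 = 91.96 + 108.48 = 200.44
ΣP(Q2 2019)Q(Q2 2019) = 5.62×19 + 2.82×48 = 106.78 + 135.36 = 242.14
link = 200.44/242.14 = 0.827786
Link Q3 2019→Q4 2019:
ΣP(Q4 2019)Q(Q3 2019) = 4.30×16 + 2.18×45 = 68.8 + 98.1 = 166.9
ΣP(Q3 2019)Q(Q3 2019) = 4.84×16 + 2.26×45 = 77.44 + 101.7 = 179.14
link = 166.9/179.14 = 0.931674
Chained index = 100 × 0.938977 × 0.827786 × 0.931674 = 72.4163

72.42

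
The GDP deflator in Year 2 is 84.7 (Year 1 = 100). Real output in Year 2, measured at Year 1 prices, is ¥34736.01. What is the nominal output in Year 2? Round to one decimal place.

29421.4

Nominal = Real × (Index/100) = 34736.01 × (84.7/100)
        = 34736.01 × 0.847 = 29421.4005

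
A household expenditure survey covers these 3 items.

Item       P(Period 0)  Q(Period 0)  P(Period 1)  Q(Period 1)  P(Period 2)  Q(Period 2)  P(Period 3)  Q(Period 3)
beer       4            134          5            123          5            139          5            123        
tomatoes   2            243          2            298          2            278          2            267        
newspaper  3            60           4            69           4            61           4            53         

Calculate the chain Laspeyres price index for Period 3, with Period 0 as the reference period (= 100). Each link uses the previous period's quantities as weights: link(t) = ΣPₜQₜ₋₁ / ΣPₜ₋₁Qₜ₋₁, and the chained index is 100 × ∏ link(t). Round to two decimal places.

116.14

Link Period 0→Period 1:
ΣP(Period 1)Q(Period 0) = 5×134 + 2×243 + 4×60 = 670 + 486 + 240 = 1396
ΣP(Period 0)Q(Period 0) = 4×134 + 2×243 + 3×60 = 536 + 486 + 180 = 1202
link = 1396/1202 = 1.161398
Link Period 1→Period 2:
ΣP(Period 2)Q(Period 1) = 5×123 + 2×298 + 4×69 = 615 + 596 + 276 = 1487
ΣP(Period 1)Q(Period 1) = 5×123 + 2×298 + 4×69 = 615 + 596 + 276 = 1487
link = 1487/1487 = 1.000000
Link Period 2→Period 3:
ΣP(Period 3)Q(Period 2) = 5×139 + 2×278 + 4×61 = 695 + 556 + 244 = 1495
ΣP(Period 2)Q(Period 2) = 5×139 + 2×278 + 4×61 = 695 + 556 + 244 = 1495
link = 1495/1495 = 1.000000
Chained index = 100 × 1.161398 × 1.000000 × 1.000000 = 116.1398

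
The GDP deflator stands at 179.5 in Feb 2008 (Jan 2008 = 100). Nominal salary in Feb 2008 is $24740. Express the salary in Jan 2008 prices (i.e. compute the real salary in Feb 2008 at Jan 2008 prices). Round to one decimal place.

13782.7

Real = Nominal ÷ (Index/100) = 24740 ÷ (179.5/100)
     = 24740 ÷ 1.795 = 13782.7298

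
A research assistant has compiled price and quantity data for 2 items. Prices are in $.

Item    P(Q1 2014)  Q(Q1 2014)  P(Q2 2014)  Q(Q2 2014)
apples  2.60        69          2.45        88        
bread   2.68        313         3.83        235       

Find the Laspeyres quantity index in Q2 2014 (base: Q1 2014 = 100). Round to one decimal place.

84.3

Laspeyres quantity index uses base-period prices as weights.
ΣP(Q1 2014)·Q(Q2 2014) = 2.60×88 + 2.68×235 = 228.8 + 629.8 = 858.6
ΣP(Q1 2014)·Q(Q1 2014) = 2.60×69 + 2.68×313 = 179.4 + 838.84 = 1018.24
Index = 858.6 / 1018.24 × 100 = 84.3220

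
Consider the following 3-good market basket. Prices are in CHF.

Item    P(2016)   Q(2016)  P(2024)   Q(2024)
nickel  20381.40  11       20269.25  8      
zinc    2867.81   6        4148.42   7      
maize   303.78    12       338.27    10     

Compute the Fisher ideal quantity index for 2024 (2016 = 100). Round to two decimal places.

76.60

Laspeyres component (base-period weights):
ΣP(2016)Q(2024) = 20381.40×8 + 2867.81×7 + 303.78×10 = 163051.2 + 20074.67 + 3037.8 = 186163.67
ΣP(2016)Q(2016) = 20381.40×11 + 2867.81×6 + 303.78×12 = 224195.4 + 17206.86 + 3645.36 = 245047.62
L = 186163.67 / 245047.62 × 100 = 75.9704
Paasche component (current-period weights):
ΣP(2024)Q(2024) = 20269.25×8 + 4148.42×7 + 338.27×10 = 162154 + 29038.94 + 3382.7 = 194575.64
ΣP(2024)Q(2016) = 20269.25×11 + 4148.42×6 + 338.27×12 = 222961.75 + 24890.52 + 4059.24 = 251911.51
P = 194575.64 / 251911.51 × 100 = 77.2397
Fisher = √(L × P) = √(75.9704 × 77.2397) = 76.6024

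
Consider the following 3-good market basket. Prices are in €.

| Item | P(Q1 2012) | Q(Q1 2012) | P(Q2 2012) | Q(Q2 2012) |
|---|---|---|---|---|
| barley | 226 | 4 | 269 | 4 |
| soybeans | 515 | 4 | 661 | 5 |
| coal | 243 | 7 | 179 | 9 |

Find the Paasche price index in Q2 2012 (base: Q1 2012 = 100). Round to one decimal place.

105.8

Paasche price index uses current-period quantities as weights.
ΣP(Q2 2012)·Q(Q2 2012) = 269×4 + 661×5 + 179×9 = 1076 + 3305 + 1611 = 5992
ΣP(Q1 2012)·Q(Q2 2012) = 226×4 + 515×5 + 243×9 = 904 + 2575 + 2187 = 5666
Index = 5992 / 5666 × 100 = 105.7536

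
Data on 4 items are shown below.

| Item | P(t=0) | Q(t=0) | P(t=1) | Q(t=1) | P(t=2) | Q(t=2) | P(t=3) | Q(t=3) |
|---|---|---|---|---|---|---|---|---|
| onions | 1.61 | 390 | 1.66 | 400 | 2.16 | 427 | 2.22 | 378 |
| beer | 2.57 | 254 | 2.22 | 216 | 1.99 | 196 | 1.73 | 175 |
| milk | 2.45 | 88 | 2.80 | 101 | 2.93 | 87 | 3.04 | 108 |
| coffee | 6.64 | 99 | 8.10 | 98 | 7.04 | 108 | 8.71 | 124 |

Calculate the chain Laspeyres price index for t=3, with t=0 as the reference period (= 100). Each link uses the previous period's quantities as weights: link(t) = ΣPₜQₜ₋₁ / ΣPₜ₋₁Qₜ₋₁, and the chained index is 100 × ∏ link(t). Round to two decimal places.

115.35

Link t=0→t=1:
ΣP(t=1)Q(t=0) = 1.66×390 + 2.22×254 + 2.80×88 + 8.10×99 = 647.4 + 563.88 + 246.4 + 801.9 = 2259.58
ΣP(t=0)Q(t=0) = 1.61×390 + 2.57×254 + 2.45×88 + 6.64×99 = 627.9 + 652.78 + 215.6 + 657.36 = 2153.64
link = 2259.58/2153.64 = 1.049191
Link t=1→t=2:
ΣP(t=2)Q(t=1) = 2.16×400 + 1.99×216 + 2.93×101 + 7.04×98 = 864 + 429.84 + 295.93 + 689.92 = 2279.69
ΣP(t=1)Q(t=1) = 1.66×400 + 2.22×216 + 2.80×101 + 8.10×98 = 664 + 479.52 + 282.8 + 793.8 = 2220.12
link = 2279.69/2220.12 = 1.026832
Link t=2→t=3:
ΣP(t=3)Q(t=2) = 2.22×427 + 1.73×196 + 3.04×87 + 8.71×108 = 947.94 + 339.08 + 264.48 + 940.68 = 2492.18
ΣP(t=2)Q(t=2) = 2.16×427 + 1.99×196 + 2.93×87 + 7.04×108 = 922.32 + 390.04 + 254.91 + 760.32 = 2327.59
link = 2492.18/2327.59 = 1.070713
Chained index = 100 × 1.049191 × 1.026832 × 1.070713 = 115.3525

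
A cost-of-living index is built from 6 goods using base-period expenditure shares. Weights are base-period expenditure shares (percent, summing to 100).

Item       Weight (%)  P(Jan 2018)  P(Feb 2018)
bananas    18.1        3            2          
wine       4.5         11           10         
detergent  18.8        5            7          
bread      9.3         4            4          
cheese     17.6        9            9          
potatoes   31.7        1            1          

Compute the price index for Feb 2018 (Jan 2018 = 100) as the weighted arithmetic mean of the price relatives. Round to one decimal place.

101.1

bananas: 18.1 × (2/3) = 18.1 × 0.666667 = 12.0667
wine: 4.5 × (10/11) = 4.5 × 0.909091 = 4.0909
detergent: 18.8 × (7/5) = 18.8 × 1.400000 = 26.3200
bread: 9.3 × (4/4) = 9.3 × 1.000000 = 9.3000
cheese: 17.6 × (9/9) = 17.6 × 1.000000 = 17.6000
potatoes: 31.7 × (1/1) = 31.7 × 1.000000 = 31.7000
Index = Σ wᵢ·(p₁ᵢ/p₀ᵢ) = 12.0667 + 4.0909 + 26.3200 + 9.3000 + 17.6000 + 31.7000 = 101.0776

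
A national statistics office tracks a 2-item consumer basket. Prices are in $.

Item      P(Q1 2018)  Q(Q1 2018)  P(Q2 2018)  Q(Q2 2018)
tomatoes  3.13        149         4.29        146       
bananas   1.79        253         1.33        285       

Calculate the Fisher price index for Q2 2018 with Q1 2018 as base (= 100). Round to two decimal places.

105.04

Laspeyres component (base-period weights):
ΣP(Q2 2018)Q(Q1 2018) = 4.29×149 + 1.33×253 = 639.21 + 336.49 = 975.7
ΣP(Q1 2018)Q(Q1 2018) = 3.13×149 + 1.79×253 = 466.37 + 452.87 = 919.24
L = 975.7 / 919.24 × 100 = 106.1420
Paasche component (current-period weights):
ΣP(Q2 2018)Q(Q2 2018) = 4.29×146 + 1.33×285 = 626.34 + 379.05 = 1005.39
ΣP(Q1 2018)Q(Q2 2018) = 3.13×146 + 1.79×285 = 456.98 + 510.15 = 967.13
P = 1005.39 / 967.13 × 100 = 103.9560
Fisher = √(L × P) = √(106.1420 × 103.9560) = 105.0433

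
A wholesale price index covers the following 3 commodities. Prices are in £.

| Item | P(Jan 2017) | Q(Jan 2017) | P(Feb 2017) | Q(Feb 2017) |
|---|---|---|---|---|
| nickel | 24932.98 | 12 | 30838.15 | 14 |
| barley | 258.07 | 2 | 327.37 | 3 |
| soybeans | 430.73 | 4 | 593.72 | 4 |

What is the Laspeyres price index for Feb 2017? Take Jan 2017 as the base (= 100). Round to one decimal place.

Laspeyres price index uses base-period quantities as weights.
ΣP(Feb 2017)·Q(Jan 2017) = 30838.15×12 + 327.37×2 + 593.72×4 = 370057.8 + 654.74 + 2374.88 = 373087.42
ΣP(Jan 2017)·Q(Jan 2017) = 24932.98×12 + 258.07×2 + 430.73×4 = 299195.76 + 516.14 + 1722.92 = 301434.82
Index = 373087.42 / 301434.82 × 100 = 123.7705

123.8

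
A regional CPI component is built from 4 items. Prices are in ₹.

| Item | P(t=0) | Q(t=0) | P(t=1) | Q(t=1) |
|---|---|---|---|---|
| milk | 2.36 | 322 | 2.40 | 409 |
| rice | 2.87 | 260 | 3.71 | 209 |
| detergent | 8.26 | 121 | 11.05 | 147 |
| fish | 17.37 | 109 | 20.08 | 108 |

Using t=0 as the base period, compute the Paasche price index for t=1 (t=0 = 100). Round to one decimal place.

Paasche price index uses current-period quantities as weights.
ΣP(t=1)·Q(t=1) = 2.40×409 + 3.71×209 + 11.05×147 + 20.08×108 = 981.6 + 775.39 + 1624.35 + 2168.64 = 5549.98
ΣP(t=0)·Q(t=1) = 2.36×409 + 2.87×209 + 8.26×147 + 17.37×108 = 965.24 + 599.83 + 1214.22 + 1875.96 = 4655.25
Index = 5549.98 / 4655.25 × 100 = 119.2198

119.2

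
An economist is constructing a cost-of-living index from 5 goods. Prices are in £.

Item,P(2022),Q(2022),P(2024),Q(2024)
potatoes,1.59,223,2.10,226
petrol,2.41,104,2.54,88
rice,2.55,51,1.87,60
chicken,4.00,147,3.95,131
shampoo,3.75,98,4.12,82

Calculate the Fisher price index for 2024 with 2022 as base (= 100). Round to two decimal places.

Laspeyres component (base-period weights):
ΣP(2024)Q(2022) = 2.10×223 + 2.54×104 + 1.87×51 + 3.95×147 + 4.12×98 = 468.3 + 264.16 + 95.37 + 580.65 + 403.76 = 1812.24
ΣP(2022)Q(2022) = 1.59×223 + 2.41×104 + 2.55×51 + 4.00×147 + 3.75×98 = 354.57 + 250.64 + 130.05 + 588 + 367.5 = 1690.76
L = 1812.24 / 1690.76 × 100 = 107.1849
Paasche component (current-period weights):
ΣP(2024)Q(2024) = 2.10×226 + 2.54×88 + 1.87×60 + 3.95×131 + 4.12×82 = 474.6 + 223.52 + 112.2 + 517.45 + 337.84 = 1665.61
ΣP(2022)Q(2024) = 1.59×226 + 2.41×88 + 2.55×60 + 4.00×131 + 3.75×82 = 359.34 + 212.08 + 153 + 524 + 307.5 = 1555.92
P = 1665.61 / 1555.92 × 100 = 107.0498
Fisher = √(L × P) = √(107.1849 × 107.0498) = 107.1174

107.12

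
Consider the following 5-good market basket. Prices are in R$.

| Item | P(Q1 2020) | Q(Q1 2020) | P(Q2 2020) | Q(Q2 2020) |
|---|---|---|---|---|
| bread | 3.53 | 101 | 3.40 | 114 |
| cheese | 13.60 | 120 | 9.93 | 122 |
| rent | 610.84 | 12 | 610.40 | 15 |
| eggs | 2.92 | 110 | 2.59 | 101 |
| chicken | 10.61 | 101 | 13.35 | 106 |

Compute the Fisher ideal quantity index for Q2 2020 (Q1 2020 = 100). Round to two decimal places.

Laspeyres component (base-period weights):
ΣP(Q1 2020)Q(Q2 2020) = 3.53×114 + 13.60×122 + 610.84×15 + 2.92×101 + 10.61×106 = 402.42 + 1659.2 + 9162.6 + 294.92 + 1124.66 = 12643.8
ΣP(Q1 2020)Q(Q1 2020) = 3.53×101 + 13.60×120 + 610.84×12 + 2.92×110 + 10.61×101 = 356.53 + 1632 + 7330.08 + 321.2 + 1071.61 = 10711.42
L = 12643.8 / 10711.42 × 100 = 118.0404
Paasche component (current-period weights):
ΣP(Q2 2020)Q(Q2 2020) = 3.40×114 + 9.93×122 + 610.40×15 + 2.59×101 + 13.35×106 = 387.6 + 1211.46 + 9156 + 261.59 + 1415.1 = 12431.75
ΣP(Q2 2020)Q(Q1 2020) = 3.40×101 + 9.93×120 + 610.40×12 + 2.59×110 + 13.35×101 = 343.4 + 1191.6 + 7324.8 + 284.9 + 1348.35 = 10493.05
P = 12431.75 / 10493.05 × 100 = 118.4760
Fisher = √(L × P) = √(118.0404 × 118.4760) = 118.2580

118.26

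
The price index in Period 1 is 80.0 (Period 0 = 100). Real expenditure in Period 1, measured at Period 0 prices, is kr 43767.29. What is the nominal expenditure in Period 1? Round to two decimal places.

Nominal = Real × (Index/100) = 43767.29 × (80.0/100)
        = 43767.29 × 0.800 = 35013.8320

35013.83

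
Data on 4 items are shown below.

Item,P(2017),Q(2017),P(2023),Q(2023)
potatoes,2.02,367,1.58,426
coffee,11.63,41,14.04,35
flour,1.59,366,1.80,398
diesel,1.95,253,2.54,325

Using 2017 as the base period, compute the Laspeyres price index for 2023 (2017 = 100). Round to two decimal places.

Laspeyres price index uses base-period quantities as weights.
ΣP(2023)·Q(2017) = 1.58×367 + 14.04×41 + 1.80×366 + 2.54×253 = 579.86 + 575.64 + 658.8 + 642.62 = 2456.92
ΣP(2017)·Q(2017) = 2.02×367 + 11.63×41 + 1.59×366 + 1.95×253 = 741.34 + 476.83 + 581.94 + 493.35 = 2293.46
Index = 2456.92 / 2293.46 × 100 = 107.1272

107.13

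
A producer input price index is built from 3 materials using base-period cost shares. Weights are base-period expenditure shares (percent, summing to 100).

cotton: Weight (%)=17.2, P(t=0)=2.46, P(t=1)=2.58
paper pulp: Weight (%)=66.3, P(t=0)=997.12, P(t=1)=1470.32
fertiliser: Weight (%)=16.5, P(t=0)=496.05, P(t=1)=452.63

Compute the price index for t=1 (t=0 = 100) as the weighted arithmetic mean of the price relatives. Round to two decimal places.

130.86

cotton: 17.2 × (2.58/2.46) = 17.2 × 1.048780 = 18.0390
paper pulp: 66.3 × (1470.32/997.12) = 66.3 × 1.474567 = 97.7638
fertiliser: 16.5 × (452.63/496.05) = 16.5 × 0.912469 = 15.0557
Index = Σ wᵢ·(p₁ᵢ/p₀ᵢ) = 18.0390 + 97.7638 + 15.0557 = 130.8585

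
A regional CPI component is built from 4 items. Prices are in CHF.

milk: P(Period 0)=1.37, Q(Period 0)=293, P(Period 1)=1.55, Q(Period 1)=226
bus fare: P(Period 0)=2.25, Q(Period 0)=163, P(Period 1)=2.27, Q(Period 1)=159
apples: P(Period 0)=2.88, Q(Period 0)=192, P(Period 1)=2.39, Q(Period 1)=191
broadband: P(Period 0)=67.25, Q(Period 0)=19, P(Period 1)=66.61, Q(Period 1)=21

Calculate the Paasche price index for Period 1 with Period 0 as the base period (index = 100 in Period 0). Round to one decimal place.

Paasche price index uses current-period quantities as weights.
ΣP(Period 1)·Q(Period 1) = 1.55×226 + 2.27×159 + 2.39×191 + 66.61×21 = 350.3 + 360.93 + 456.49 + 1398.81 = 2566.53
ΣP(Period 0)·Q(Period 1) = 1.37×226 + 2.25×159 + 2.88×191 + 67.25×21 = 309.62 + 357.75 + 550.08 + 1412.25 = 2629.7
Index = 2566.53 / 2629.7 × 100 = 97.5978

97.6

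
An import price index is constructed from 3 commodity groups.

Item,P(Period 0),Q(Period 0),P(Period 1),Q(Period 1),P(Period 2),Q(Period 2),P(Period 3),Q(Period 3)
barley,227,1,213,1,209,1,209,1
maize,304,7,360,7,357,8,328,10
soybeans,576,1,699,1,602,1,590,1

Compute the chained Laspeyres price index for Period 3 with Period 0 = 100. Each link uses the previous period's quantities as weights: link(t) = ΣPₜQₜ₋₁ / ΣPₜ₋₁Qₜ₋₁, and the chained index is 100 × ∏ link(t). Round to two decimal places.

Link Period 0→Period 1:
ΣP(Period 1)Q(Period 0) = 213×1 + 360×7 + 699×1 = 213 + 2520 + 699 = 3432
ΣP(Period 0)Q(Period 0) = 227×1 + 304×7 + 576×1 = 227 + 2128 + 576 = 2931
link = 3432/2931 = 1.170931
Link Period 1→Period 2:
ΣP(Period 2)Q(Period 1) = 209×1 + 357×7 + 602×1 = 209 + 2499 + 602 = 3310
ΣP(Period 1)Q(Period 1) = 213×1 + 360×7 + 699×1 = 213 + 2520 + 699 = 3432
link = 3310/3432 = 0.964452
Link Period 2→Period 3:
ΣP(Period 3)Q(Period 2) = 209×1 + 328×8 + 590×1 = 209 + 2624 + 590 = 3423
ΣP(Period 2)Q(Period 2) = 209×1 + 357×8 + 602×1 = 209 + 2856 + 602 = 3667
link = 3423/3667 = 0.933461
Chained index = 100 × 1.170931 × 0.964452 × 0.933461 = 105.4164

105.42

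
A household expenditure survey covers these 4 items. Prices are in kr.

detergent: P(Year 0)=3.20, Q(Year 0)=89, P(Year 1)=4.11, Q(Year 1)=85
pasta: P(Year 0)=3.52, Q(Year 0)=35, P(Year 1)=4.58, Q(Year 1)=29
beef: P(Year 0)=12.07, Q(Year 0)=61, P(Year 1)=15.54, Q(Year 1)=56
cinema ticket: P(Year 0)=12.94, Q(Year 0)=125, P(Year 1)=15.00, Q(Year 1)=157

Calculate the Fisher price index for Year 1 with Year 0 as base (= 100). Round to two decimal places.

120.79

Laspeyres component (base-period weights):
ΣP(Year 1)Q(Year 0) = 4.11×89 + 4.58×35 + 15.54×61 + 15.00×125 = 365.79 + 160.3 + 947.94 + 1875 = 3349.03
ΣP(Year 0)Q(Year 0) = 3.20×89 + 3.52×35 + 12.07×61 + 12.94×125 = 284.8 + 123.2 + 736.27 + 1617.5 = 2761.77
L = 3349.03 / 2761.77 × 100 = 121.2639
Paasche component (current-period weights):
ΣP(Year 1)Q(Year 1) = 4.11×85 + 4.58×29 + 15.54×56 + 15.00×157 = 349.35 + 132.82 + 870.24 + 2355 = 3707.41
ΣP(Year 0)Q(Year 1) = 3.20×85 + 3.52×29 + 12.07×56 + 12.94×157 = 272 + 102.08 + 675.92 + 2031.58 = 3081.58
P = 3707.41 / 3081.58 × 100 = 120.3087
Fisher = √(L × P) = √(121.2639 × 120.3087) = 120.7854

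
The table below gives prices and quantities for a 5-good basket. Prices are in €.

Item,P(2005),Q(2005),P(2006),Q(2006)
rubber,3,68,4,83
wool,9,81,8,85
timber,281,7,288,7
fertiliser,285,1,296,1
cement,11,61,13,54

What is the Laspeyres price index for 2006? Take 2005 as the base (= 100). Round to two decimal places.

104.38

Laspeyres price index uses base-period quantities as weights.
ΣP(2006)·Q(2005) = 4×68 + 8×81 + 288×7 + 296×1 + 13×61 = 272 + 648 + 2016 + 296 + 793 = 4025
ΣP(2005)·Q(2005) = 3×68 + 9×81 + 281×7 + 285×1 + 11×61 = 204 + 729 + 1967 + 285 + 671 = 3856
Index = 4025 / 3856 × 100 = 104.3828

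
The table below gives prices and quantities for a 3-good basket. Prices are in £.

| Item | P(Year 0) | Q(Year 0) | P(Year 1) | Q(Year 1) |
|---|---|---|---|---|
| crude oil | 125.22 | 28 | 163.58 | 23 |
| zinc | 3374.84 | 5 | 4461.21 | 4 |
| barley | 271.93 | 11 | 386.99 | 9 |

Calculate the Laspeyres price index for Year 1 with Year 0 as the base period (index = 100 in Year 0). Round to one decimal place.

133.3

Laspeyres price index uses base-period quantities as weights.
ΣP(Year 1)·Q(Year 0) = 163.58×28 + 4461.21×5 + 386.99×11 = 4580.24 + 22306.05 + 4256.89 = 31143.18
ΣP(Year 0)·Q(Year 0) = 125.22×28 + 3374.84×5 + 271.93×11 = 3506.16 + 16874.2 + 2991.23 = 23371.59
Index = 31143.18 / 23371.59 × 100 = 133.2523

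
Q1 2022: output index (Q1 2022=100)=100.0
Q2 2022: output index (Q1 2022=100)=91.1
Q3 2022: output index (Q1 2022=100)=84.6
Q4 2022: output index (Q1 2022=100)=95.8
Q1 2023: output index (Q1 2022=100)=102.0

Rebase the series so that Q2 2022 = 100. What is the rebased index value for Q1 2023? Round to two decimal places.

Rebased(Q1 2023) = 102.0 / 91.1 × 100 = 111.9649

111.96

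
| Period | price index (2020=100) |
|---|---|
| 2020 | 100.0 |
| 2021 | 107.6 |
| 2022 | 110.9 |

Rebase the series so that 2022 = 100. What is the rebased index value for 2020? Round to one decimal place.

90.2

Rebased(2020) = 100.0 / 110.9 × 100 = 90.1713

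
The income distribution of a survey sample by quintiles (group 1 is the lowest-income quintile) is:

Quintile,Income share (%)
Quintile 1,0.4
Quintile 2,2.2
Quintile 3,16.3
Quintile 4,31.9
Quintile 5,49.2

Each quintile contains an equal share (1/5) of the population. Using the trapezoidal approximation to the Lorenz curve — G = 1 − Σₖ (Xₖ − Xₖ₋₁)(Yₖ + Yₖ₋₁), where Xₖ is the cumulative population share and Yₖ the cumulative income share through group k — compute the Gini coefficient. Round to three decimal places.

Cumulative income shares Yₖ: 0.0040, 0.0260, 0.1890, 0.5080, 1.0000
Σ (Xₖ−Xₖ₋₁)(Yₖ+Yₖ₋₁) = (1/5)(0.0040+0.0000) + (1/5)(0.0260+0.0040) + (1/5)(0.1890+0.0260) + (1/5)(0.5080+0.1890) + (1/5)(1.0000+0.5080)
  = 0.0008 + 0.0060 + 0.0430 + 0.1394 + 0.3016 = 0.4908
G = 1 − 0.4908 = 0.5092

0.509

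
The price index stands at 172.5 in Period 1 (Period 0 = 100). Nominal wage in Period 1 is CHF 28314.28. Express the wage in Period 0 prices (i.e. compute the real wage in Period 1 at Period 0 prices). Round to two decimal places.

16414.08

Real = Nominal ÷ (Index/100) = 28314.28 ÷ (172.5/100)
     = 28314.28 ÷ 1.725 = 16414.0754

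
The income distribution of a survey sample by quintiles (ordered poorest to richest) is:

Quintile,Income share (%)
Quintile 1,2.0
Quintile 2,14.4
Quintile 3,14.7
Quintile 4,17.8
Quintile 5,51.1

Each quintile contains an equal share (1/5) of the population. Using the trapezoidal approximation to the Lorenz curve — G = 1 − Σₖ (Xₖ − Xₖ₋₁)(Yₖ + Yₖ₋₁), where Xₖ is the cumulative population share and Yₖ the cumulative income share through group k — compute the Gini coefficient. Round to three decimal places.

Cumulative income shares Yₖ: 0.0200, 0.1640, 0.3110, 0.4890, 1.0000
Σ (Xₖ−Xₖ₋₁)(Yₖ+Yₖ₋₁) = (1/5)(0.0200+0.0000) + (1/5)(0.1640+0.0200) + (1/5)(0.3110+0.1640) + (1/5)(0.4890+0.3110) + (1/5)(1.0000+0.4890)
  = 0.0040 + 0.0368 + 0.0950 + 0.1600 + 0.2978 = 0.5936
G = 1 − 0.5936 = 0.4064

0.406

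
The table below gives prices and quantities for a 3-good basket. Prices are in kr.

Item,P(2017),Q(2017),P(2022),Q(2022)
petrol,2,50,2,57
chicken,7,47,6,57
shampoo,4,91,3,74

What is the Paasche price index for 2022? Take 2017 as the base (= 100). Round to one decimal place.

83.8

Paasche price index uses current-period quantities as weights.
ΣP(2022)·Q(2022) = 2×57 + 6×57 + 3×74 = 114 + 342 + 222 = 678
ΣP(2017)·Q(2022) = 2×57 + 7×57 + 4×74 = 114 + 399 + 296 = 809
Index = 678 / 809 × 100 = 83.8072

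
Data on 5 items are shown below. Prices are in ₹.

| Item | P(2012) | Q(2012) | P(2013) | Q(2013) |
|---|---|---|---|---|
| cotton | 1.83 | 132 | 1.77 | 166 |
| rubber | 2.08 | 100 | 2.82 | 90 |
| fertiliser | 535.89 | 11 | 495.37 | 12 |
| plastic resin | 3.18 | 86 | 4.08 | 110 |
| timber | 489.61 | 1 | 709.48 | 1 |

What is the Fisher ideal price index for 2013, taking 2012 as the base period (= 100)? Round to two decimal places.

Laspeyres component (base-period weights):
ΣP(2013)Q(2012) = 1.77×132 + 2.82×100 + 495.37×11 + 4.08×86 + 709.48×1 = 233.64 + 282 + 5449.07 + 350.88 + 709.48 = 7025.07
ΣP(2012)Q(2012) = 1.83×132 + 2.08×100 + 535.89×11 + 3.18×86 + 489.61×1 = 241.56 + 208 + 5894.79 + 273.48 + 489.61 = 7107.44
L = 7025.07 / 7107.44 × 100 = 98.8411
Paasche component (current-period weights):
ΣP(2013)Q(2013) = 1.77×166 + 2.82×90 + 495.37×12 + 4.08×110 + 709.48×1 = 293.82 + 253.8 + 5944.44 + 448.8 + 709.48 = 7650.34
ΣP(2012)Q(2013) = 1.83×166 + 2.08×90 + 535.89×12 + 3.18×110 + 489.61×1 = 303.78 + 187.2 + 6430.68 + 349.8 + 489.61 = 7761.07
P = 7650.34 / 7761.07 × 100 = 98.5733
Fisher = √(L × P) = √(98.8411 × 98.5733) = 98.7071

98.71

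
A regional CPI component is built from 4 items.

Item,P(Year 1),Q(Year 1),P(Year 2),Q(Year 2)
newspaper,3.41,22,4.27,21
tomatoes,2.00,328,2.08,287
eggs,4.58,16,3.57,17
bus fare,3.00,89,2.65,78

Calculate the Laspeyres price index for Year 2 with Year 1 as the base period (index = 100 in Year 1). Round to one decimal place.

Laspeyres price index uses base-period quantities as weights.
ΣP(Year 2)·Q(Year 1) = 4.27×22 + 2.08×328 + 3.57×16 + 2.65×89 = 93.94 + 682.24 + 57.12 + 235.85 = 1069.15
ΣP(Year 1)·Q(Year 1) = 3.41×22 + 2.00×328 + 4.58×16 + 3.00×89 = 75.02 + 656 + 73.28 + 267 = 1071.3
Index = 1069.15 / 1071.3 × 100 = 99.7993

99.8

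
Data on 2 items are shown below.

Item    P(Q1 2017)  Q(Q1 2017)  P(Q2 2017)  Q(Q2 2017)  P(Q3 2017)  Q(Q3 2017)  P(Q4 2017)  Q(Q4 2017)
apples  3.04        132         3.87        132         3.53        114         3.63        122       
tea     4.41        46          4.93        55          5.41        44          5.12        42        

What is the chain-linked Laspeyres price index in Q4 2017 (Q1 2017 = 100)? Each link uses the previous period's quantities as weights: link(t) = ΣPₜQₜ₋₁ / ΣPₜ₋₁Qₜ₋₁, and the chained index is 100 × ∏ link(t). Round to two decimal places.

Link Q1 2017→Q2 2017:
ΣP(Q2 2017)Q(Q1 2017) = 3.87×132 + 4.93×46 = 510.84 + 226.78 = 737.62
ΣP(Q1 2017)Q(Q1 2017) = 3.04×132 + 4.41×46 = 401.28 + 202.86 = 604.14
link = 737.62/604.14 = 1.220942
Link Q2 2017→Q3 2017:
ΣP(Q3 2017)Q(Q2 2017) = 3.53×132 + 5.41×55 = 465.96 + 297.55 = 763.51
ΣP(Q2 2017)Q(Q2 2017) = 3.87×132 + 4.93×55 = 510.84 + 271.15 = 781.99
link = 763.51/781.99 = 0.976368
Link Q3 2017→Q4 2017:
ΣP(Q4 2017)Q(Q3 2017) = 3.63×114 + 5.12×44 = 413.82 + 225.28 = 639.1
ΣP(Q3 2017)Q(Q3 2017) = 3.53×114 + 5.41×44 = 402.42 + 238.04 = 640.46
link = 639.1/640.46 = 0.997877
Chained index = 100 × 1.220942 × 0.976368 × 0.997877 = 118.9557

118.96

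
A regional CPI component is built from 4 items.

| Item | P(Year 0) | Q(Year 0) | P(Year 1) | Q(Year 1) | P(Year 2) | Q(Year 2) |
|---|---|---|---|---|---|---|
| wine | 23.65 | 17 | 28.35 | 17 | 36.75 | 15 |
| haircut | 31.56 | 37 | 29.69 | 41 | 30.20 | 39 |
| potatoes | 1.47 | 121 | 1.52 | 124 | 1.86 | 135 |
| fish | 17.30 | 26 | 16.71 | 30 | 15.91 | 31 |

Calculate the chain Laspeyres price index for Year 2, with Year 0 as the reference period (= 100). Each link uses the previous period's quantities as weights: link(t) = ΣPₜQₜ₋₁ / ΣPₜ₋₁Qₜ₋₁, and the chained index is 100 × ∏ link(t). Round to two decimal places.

Link Year 0→Year 1:
ΣP(Year 1)Q(Year 0) = 28.35×17 + 29.69×37 + 1.52×121 + 16.71×26 = 481.95 + 1098.53 + 183.92 + 434.46 = 2198.86
ΣP(Year 0)Q(Year 0) = 23.65×17 + 31.56×37 + 1.47×121 + 17.30×26 = 402.05 + 1167.72 + 177.87 + 449.8 = 2197.44
link = 2198.86/2197.44 = 1.000646
Link Year 1→Year 2:
ΣP(Year 2)Q(Year 1) = 36.75×17 + 30.20×41 + 1.86×124 + 15.91×30 = 624.75 + 1238.2 + 230.64 + 477.3 = 2570.89
ΣP(Year 1)Q(Year 1) = 28.35×17 + 29.69×41 + 1.52×124 + 16.71×30 = 481.95 + 1217.29 + 188.48 + 501.3 = 2389.02
link = 2570.89/2389.02 = 1.076127
Chained index = 100 × 1.000646 × 1.076127 = 107.6823

107.68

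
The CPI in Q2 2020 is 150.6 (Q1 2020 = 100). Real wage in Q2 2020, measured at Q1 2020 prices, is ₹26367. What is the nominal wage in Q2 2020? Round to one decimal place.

Nominal = Real × (Index/100) = 26367 × (150.6/100)
        = 26367 × 1.506 = 39708.7020

39708.7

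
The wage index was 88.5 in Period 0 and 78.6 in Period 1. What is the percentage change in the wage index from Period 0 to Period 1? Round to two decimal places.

-11.19%

Change = (78.6 − 88.5) / 88.5 × 100
       = -9.9 / 88.5 × 100 = -11.1864%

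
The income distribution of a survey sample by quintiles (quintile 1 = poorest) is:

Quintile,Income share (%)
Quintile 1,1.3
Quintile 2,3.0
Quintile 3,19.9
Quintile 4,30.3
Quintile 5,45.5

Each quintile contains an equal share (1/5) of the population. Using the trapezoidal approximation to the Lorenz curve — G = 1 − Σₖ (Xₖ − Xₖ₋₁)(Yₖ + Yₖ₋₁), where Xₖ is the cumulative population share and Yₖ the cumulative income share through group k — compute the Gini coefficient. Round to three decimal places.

0.463

Cumulative income shares Yₖ: 0.0130, 0.0430, 0.2420, 0.5450, 1.0000
Σ (Xₖ−Xₖ₋₁)(Yₖ+Yₖ₋₁) = (1/5)(0.0130+0.0000) + (1/5)(0.0430+0.0130) + (1/5)(0.2420+0.0430) + (1/5)(0.5450+0.2420) + (1/5)(1.0000+0.5450)
  = 0.0026 + 0.0112 + 0.0570 + 0.1574 + 0.3090 = 0.5372
G = 1 − 0.5372 = 0.4628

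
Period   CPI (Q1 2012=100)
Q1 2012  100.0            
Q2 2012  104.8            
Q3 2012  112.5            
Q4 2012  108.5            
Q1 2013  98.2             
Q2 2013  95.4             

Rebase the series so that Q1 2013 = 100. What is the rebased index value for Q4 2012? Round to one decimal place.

Rebased(Q4 2012) = 108.5 / 98.2 × 100 = 110.4888

110.5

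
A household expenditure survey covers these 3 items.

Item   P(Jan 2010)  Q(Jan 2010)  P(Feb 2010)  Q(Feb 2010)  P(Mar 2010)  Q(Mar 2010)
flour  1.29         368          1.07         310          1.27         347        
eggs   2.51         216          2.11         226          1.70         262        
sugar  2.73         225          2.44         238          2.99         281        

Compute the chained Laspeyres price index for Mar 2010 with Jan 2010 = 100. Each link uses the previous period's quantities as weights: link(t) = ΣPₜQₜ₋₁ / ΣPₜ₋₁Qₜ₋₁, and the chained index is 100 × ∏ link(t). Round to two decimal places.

91.93

Link Jan 2010→Feb 2010:
ΣP(Feb 2010)Q(Jan 2010) = 1.07×368 + 2.11×216 + 2.44×225 = 393.76 + 455.76 + 549 = 1398.52
ΣP(Jan 2010)Q(Jan 2010) = 1.29×368 + 2.51×216 + 2.73×225 = 474.72 + 542.16 + 614.25 = 1631.13
link = 1398.52/1631.13 = 0.857393
Link Feb 2010→Mar 2010:
ΣP(Mar 2010)Q(Feb 2010) = 1.27×310 + 1.70×226 + 2.99×238 = 393.7 + 384.2 + 711.62 = 1489.52
ΣP(Feb 2010)Q(Feb 2010) = 1.07×310 + 2.11×226 + 2.44×238 = 331.7 + 476.86 + 580.72 = 1389.28
link = 1489.52/1389.28 = 1.072152
Chained index = 100 × 0.857393 × 1.072152 = 91.9256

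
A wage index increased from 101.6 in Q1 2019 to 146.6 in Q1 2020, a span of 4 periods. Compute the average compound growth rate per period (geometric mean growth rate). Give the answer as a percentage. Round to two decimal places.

9.60%

Growth factor = (146.6/101.6)^(1/4) = (1.442913)^(1/4) = 1.095999
Growth rate = 1.095999 − 1 = 0.095999 = 9.5999%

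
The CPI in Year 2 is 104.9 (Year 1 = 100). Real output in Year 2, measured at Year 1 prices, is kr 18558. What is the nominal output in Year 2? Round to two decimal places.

Nominal = Real × (Index/100) = 18558 × (104.9/100)
        = 18558 × 1.049 = 19467.3420

19467.34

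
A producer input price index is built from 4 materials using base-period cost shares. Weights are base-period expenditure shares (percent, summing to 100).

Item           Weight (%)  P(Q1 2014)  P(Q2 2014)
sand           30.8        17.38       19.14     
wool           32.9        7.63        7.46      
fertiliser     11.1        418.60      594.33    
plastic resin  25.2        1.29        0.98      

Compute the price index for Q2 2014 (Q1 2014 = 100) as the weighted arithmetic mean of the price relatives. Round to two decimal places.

sand: 30.8 × (19.14/17.38) = 30.8 × 1.101266 = 33.9190
wool: 32.9 × (7.46/7.63) = 32.9 × 0.977720 = 32.1670
fertiliser: 11.1 × (594.33/418.60) = 11.1 × 1.419804 = 15.7598
plastic resin: 25.2 × (0.98/1.29) = 25.2 × 0.759690 = 19.1442
Index = Σ wᵢ·(p₁ᵢ/p₀ᵢ) = 33.9190 + 32.1670 + 15.7598 + 19.1442 = 100.9900

100.99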